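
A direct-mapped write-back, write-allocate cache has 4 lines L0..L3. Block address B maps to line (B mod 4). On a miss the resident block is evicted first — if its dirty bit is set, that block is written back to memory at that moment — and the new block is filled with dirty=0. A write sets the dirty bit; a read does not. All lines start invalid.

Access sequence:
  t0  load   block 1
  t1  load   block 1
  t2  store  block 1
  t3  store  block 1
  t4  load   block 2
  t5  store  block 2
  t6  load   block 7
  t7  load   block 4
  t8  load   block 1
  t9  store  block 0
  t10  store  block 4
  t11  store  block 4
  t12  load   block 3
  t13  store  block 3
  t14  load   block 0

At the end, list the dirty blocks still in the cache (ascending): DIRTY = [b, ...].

0: R B1 → L1 miss [-]
1: R B1 → L1 hit [-]
2: W B1 → L1 hit [D]
3: W B1 → L1 hit [D]
4: R B2 → L2 miss [-]
5: W B2 → L2 hit [D]
6: R B7 → L3 miss [-]
7: R B4 → L0 miss [-]
8: R B1 → L1 hit [D]
9: W B0 → L0 miss [D]
10: W B4 → L0 miss wb→B0 [D]
11: W B4 → L0 hit [D]
12: R B3 → L3 miss [-]
13: W B3 → L3 hit [D]
14: R B0 → L0 miss wb→B4 [-]

DIRTY = [1, 2, 3]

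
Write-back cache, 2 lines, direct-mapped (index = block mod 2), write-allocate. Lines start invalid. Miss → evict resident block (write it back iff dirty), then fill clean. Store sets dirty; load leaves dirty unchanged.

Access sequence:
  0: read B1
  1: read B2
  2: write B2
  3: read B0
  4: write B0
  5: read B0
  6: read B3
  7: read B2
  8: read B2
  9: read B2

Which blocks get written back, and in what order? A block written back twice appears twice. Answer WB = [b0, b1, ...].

WB = [2, 0]

0: R B1 → L1 miss [-]
1: R B2 → L0 miss [-]
2: W B2 → L0 hit [D]
3: R B0 → L0 miss wb→B2 [-]
4: W B0 → L0 hit [D]
5: R B0 → L0 hit [D]
6: R B3 → L1 miss [-]
7: R B2 → L0 miss wb→B0 [-]
8: R B2 → L0 hit [-]
9: R B2 → L0 hit [-]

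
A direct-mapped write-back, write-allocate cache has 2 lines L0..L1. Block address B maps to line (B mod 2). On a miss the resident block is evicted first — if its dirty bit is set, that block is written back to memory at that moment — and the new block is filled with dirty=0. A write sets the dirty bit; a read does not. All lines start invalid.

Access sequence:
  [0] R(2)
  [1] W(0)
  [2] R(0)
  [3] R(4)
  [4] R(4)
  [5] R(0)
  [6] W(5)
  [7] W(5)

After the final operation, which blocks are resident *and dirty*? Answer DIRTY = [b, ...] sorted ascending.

DIRTY = [5]

0: R B2 -> L0 miss  d=-]
1: W B0 -> L0 miss  d=D]
2: R B0 -> L0 hit  d=D]
3: R B4 -> L0 miss wb->B0  d=-]
4: R B4 -> L0 hit  d=-]
5: R B0 -> L0 miss  d=-]
6: W B5 -> L1 miss  d=D]
7: W B5 -> L1 hit  d=D]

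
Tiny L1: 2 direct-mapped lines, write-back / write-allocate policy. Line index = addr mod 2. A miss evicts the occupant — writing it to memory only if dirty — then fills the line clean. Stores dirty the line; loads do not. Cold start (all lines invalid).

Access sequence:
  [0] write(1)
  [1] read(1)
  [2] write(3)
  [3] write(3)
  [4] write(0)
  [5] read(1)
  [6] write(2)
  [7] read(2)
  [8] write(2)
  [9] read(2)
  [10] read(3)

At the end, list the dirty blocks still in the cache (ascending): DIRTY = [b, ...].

0: W B1 → L1 miss [D]
1: R B1 → L1 hit [D]
2: W B3 → L1 miss wb→B1 [D]
3: W B3 → L1 hit [D]
4: W B0 → L0 miss [D]
5: R B1 → L1 miss wb→B3 [-]
6: W B2 → L0 miss wb→B0 [D]
7: R B2 → L0 hit [D]
8: W B2 → L0 hit [D]
9: R B2 → L0 hit [D]
10: R B3 → L1 miss [-]

DIRTY = [2]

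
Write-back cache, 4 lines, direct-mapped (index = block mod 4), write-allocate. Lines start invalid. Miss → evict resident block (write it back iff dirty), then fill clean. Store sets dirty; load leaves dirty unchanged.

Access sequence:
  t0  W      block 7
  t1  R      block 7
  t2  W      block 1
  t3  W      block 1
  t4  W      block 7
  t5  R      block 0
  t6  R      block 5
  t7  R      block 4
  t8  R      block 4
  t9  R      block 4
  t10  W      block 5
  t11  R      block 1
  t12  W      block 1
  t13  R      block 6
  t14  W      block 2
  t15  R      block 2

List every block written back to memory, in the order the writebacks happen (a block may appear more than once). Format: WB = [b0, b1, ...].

0: W B7 -> L3 miss  d=D]
1: R B7 -> L3 hit  d=D]
2: W B1 -> L1 miss  d=D]
3: W B1 -> L1 hit  d=D]
4: W B7 -> L3 hit  d=D]
5: R B0 -> L0 miss  d=-]
6: R B5 -> L1 miss wb->B1  d=-]
7: R B4 -> L0 miss  d=-]
8: R B4 -> L0 hit  d=-]
9: R B4 -> L0 hit  d=-]
10: W B5 -> L1 hit  d=D]
11: R B1 -> L1 miss wb->B5  d=-]
12: W B1 -> L1 hit  d=D]
13: R B6 -> L2 miss  d=-]
14: W B2 -> L2 miss  d=D]
15: R B2 -> L2 hit  d=D]

WB = [1, 5]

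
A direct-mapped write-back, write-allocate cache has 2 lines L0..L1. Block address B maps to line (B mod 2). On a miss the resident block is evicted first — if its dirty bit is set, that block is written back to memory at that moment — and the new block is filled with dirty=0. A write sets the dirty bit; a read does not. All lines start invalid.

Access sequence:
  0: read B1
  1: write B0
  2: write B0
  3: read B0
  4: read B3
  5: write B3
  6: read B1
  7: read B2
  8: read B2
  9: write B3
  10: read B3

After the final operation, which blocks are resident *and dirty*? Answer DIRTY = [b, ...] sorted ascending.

0: R B1 → L1 miss [-]
1: W B0 → L0 miss [D]
2: W B0 → L0 hit [D]
3: R B0 → L0 hit [D]
4: R B3 → L1 miss [-]
5: W B3 → L1 hit [D]
6: R B1 → L1 miss wb→B3 [-]
7: R B2 → L0 miss wb→B0 [-]
8: R B2 → L0 hit [-]
9: W B3 → L1 miss [D]
10: R B3 → L1 hit [D]

DIRTY = [3]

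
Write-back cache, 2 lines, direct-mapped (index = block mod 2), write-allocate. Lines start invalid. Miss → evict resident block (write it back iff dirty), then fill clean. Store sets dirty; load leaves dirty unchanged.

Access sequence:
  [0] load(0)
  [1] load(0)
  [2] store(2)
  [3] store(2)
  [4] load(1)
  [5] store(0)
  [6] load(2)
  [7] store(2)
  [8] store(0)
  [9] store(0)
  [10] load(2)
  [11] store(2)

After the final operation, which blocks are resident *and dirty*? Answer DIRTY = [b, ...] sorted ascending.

  0 | R B0 → L0 miss [-]
  1 | R B0 → L0 hit [-]
  2 | W B2 → L0 miss [D]
  3 | W B2 → L0 hit [D]
  4 | R B1 → L1 miss [-]
  5 | W B0 → L0 miss wb→B2 [D]
  6 | R B2 → L0 miss wb→B0 [-]
  7 | W B2 → L0 hit [D]
  8 | W B0 → L0 miss wb→B2 [D]
  9 | W B0 → L0 hit [D]
  10 | R B2 → L0 miss wb→B0 [-]
  11 | W B2 → L0 hit [D]

DIRTY = [2]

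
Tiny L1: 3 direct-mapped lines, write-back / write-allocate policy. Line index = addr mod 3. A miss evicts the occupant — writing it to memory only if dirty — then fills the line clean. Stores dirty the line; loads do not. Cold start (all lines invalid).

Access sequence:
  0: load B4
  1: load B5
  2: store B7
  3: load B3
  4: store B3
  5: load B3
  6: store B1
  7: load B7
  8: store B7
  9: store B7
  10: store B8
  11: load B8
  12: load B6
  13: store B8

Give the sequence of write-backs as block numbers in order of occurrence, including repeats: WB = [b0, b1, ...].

  0 | R B4 → L1 miss [-]
  1 | R B5 → L2 miss [-]
  2 | W B7 → L1 miss [D]
  3 | R B3 → L0 miss [-]
  4 | W B3 → L0 hit [D]
  5 | R B3 → L0 hit [D]
  6 | W B1 → L1 miss wb→B7 [D]
  7 | R B7 → L1 miss wb→B1 [-]
  8 | W B7 → L1 hit [D]
  9 | W B7 → L1 hit [D]
  10 | W B8 → L2 miss [D]
  11 | R B8 → L2 hit [D]
  12 | R B6 → L0 miss wb→B3 [-]
  13 | W B8 → L2 hit [D]

WB = [7, 1, 3]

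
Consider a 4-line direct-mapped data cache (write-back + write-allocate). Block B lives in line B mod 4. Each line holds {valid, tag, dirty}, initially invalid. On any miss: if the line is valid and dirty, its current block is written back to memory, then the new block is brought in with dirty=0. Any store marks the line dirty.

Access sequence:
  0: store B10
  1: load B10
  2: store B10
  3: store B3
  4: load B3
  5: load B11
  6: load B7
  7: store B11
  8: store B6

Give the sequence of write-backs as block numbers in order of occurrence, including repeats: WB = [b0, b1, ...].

0: W B10 -> L2 miss  d=D]
1: R B10 -> L2 hit  d=D]
2: W B10 -> L2 hit  d=D]
3: W B3 -> L3 miss  d=D]
4: R B3 -> L3 hit  d=D]
5: R B11 -> L3 miss wb->B3  d=-]
6: R B7 -> L3 miss  d=-]
7: W B11 -> L3 miss  d=D]
8: W B6 -> L2 miss wb->B10  d=D]

WB = [3, 10]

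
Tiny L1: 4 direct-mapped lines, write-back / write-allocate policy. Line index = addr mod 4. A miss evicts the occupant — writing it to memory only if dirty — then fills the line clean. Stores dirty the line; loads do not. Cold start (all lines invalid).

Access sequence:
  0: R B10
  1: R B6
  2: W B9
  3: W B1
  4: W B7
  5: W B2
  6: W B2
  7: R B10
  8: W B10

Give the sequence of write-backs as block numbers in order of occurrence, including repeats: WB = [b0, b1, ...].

WB = [9, 2]

0: R B10 -> L2 miss  d=-]
1: R B6 -> L2 miss  d=-]
2: W B9 -> L1 miss  d=D]
3: W B1 -> L1 miss wb->B9  d=D]
4: W B7 -> L3 miss  d=D]
5: W B2 -> L2 miss  d=D]
6: W B2 -> L2 hit  d=D]
7: R B10 -> L2 miss wb->B2  d=-]
8: W B10 -> L2 hit  d=D]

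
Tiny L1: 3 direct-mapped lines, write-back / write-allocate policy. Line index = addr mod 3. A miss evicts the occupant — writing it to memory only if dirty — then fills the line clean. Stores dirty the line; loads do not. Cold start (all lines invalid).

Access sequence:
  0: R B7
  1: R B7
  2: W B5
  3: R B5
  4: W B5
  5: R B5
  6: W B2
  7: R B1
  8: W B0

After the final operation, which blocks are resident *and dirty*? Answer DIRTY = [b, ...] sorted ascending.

  0 | R B7 → L1 miss [-]
  1 | R B7 → L1 hit [-]
  2 | W B5 → L2 miss [D]
  3 | R B5 → L2 hit [D]
  4 | W B5 → L2 hit [D]
  5 | R B5 → L2 hit [D]
  6 | W B2 → L2 miss wb→B5 [D]
  7 | R B1 → L1 miss [-]
  8 | W B0 → L0 miss [D]

DIRTY = [0, 2]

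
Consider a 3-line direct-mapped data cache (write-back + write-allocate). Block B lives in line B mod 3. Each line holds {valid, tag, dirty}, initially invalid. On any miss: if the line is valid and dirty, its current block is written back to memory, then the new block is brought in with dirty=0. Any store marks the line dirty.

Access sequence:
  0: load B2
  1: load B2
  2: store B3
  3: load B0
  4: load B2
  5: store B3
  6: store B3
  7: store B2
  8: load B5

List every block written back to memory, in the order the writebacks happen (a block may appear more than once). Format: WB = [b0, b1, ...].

0: R B2 → L2 miss [-]
1: R B2 → L2 hit [-]
2: W B3 → L0 miss [D]
3: R B0 → L0 miss wb→B3 [-]
4: R B2 → L2 hit [-]
5: W B3 → L0 miss [D]
6: W B3 → L0 hit [D]
7: W B2 → L2 hit [D]
8: R B5 → L2 miss wb→B2 [-]

WB = [3, 2]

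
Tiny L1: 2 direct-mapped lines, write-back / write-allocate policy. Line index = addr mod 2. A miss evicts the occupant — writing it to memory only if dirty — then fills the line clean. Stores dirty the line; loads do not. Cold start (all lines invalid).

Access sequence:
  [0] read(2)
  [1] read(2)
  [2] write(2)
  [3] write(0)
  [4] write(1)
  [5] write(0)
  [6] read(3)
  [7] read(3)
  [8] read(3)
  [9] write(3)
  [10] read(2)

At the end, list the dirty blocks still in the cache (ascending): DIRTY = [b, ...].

DIRTY = [3]

  0 | R B2 → L0 miss [-]
  1 | R B2 → L0 hit [-]
  2 | W B2 → L0 hit [D]
  3 | W B0 → L0 miss wb→B2 [D]
  4 | W B1 → L1 miss [D]
  5 | W B0 → L0 hit [D]
  6 | R B3 → L1 miss wb→B1 [-]
  7 | R B3 → L1 hit [-]
  8 | R B3 → L1 hit [-]
  9 | W B3 → L1 hit [D]
  10 | R B2 → L0 miss wb→B0 [-]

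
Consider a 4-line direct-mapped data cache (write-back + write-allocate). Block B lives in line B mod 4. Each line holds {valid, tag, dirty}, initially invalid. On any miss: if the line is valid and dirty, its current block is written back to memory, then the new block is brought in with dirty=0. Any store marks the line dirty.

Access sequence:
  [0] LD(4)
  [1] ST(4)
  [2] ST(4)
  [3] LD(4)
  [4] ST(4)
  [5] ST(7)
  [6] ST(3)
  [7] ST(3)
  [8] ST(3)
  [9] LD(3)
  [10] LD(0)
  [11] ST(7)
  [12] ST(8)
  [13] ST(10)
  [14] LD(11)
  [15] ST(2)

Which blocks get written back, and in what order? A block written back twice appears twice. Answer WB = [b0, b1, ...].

  0 | R B4 → L0 miss [-]
  1 | W B4 → L0 hit [D]
  2 | W B4 → L0 hit [D]
  3 | R B4 → L0 hit [D]
  4 | W B4 → L0 hit [D]
  5 | W B7 → L3 miss [D]
  6 | W B3 → L3 miss wb→B7 [D]
  7 | W B3 → L3 hit [D]
  8 | W B3 → L3 hit [D]
  9 | R B3 → L3 hit [D]
  10 | R B0 → L0 miss wb→B4 [-]
  11 | W B7 → L3 miss wb→B3 [D]
  12 | W B8 → L0 miss [D]
  13 | W B10 → L2 miss [D]
  14 | R B11 → L3 miss wb→B7 [-]
  15 | W B2 → L2 miss wb→B10 [D]

WB = [7, 4, 3, 7, 10]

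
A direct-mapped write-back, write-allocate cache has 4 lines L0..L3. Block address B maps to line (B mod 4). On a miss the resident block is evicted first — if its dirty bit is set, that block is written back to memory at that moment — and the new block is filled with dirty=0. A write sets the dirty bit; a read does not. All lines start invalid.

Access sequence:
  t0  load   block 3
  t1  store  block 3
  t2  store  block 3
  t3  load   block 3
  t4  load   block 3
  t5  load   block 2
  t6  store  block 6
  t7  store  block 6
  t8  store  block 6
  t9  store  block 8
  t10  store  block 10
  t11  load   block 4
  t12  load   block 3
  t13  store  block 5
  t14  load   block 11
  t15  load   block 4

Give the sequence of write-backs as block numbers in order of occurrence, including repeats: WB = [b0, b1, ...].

WB = [6, 8, 3]

  0 | R B3 → L3 miss [-]
  1 | W B3 → L3 hit [D]
  2 | W B3 → L3 hit [D]
  3 | R B3 → L3 hit [D]
  4 | R B3 → L3 hit [D]
  5 | R B2 → L2 miss [-]
  6 | W B6 → L2 miss [D]
  7 | W B6 → L2 hit [D]
  8 | W B6 → L2 hit [D]
  9 | W B8 → L0 miss [D]
  10 | W B10 → L2 miss wb→B6 [D]
  11 | R B4 → L0 miss wb→B8 [-]
  12 | R B3 → L3 hit [D]
  13 | W B5 → L1 miss [D]
  14 | R B11 → L3 miss wb→B3 [-]
  15 | R B4 → L0 hit [-]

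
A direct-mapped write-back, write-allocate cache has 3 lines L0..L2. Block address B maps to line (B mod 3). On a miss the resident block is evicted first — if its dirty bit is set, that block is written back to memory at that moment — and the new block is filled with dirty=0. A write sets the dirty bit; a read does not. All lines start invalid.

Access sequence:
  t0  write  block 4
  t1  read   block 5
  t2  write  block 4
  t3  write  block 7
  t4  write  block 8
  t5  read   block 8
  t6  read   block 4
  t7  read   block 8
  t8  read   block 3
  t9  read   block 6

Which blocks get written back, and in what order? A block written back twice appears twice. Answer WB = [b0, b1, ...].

  0 | W B4 → L1 miss [D]
  1 | R B5 → L2 miss [-]
  2 | W B4 → L1 hit [D]
  3 | W B7 → L1 miss wb→B4 [D]
  4 | W B8 → L2 miss [D]
  5 | R B8 → L2 hit [D]
  6 | R B4 → L1 miss wb→B7 [-]
  7 | R B8 → L2 hit [D]
  8 | R B3 → L0 miss [-]
  9 | R B6 → L0 miss [-]

WB = [4, 7]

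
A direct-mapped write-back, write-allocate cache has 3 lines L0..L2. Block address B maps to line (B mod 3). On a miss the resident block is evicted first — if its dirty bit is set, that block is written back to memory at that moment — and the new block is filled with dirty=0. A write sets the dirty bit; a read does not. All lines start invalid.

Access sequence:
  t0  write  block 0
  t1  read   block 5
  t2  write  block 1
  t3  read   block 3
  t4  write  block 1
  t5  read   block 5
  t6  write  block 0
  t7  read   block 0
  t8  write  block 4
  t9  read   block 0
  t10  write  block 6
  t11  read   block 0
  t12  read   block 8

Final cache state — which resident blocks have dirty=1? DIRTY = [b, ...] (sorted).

DIRTY = [4]

0: W B0 -> L0 miss  d=D]
1: R B5 -> L2 miss  d=-]
2: W B1 -> L1 miss  d=D]
3: R B3 -> L0 miss wb->B0  d=-]
4: W B1 -> L1 hit  d=D]
5: R B5 -> L2 hit  d=-]
6: W B0 -> L0 miss  d=D]
7: R B0 -> L0 hit  d=D]
8: W B4 -> L1 miss wb->B1  d=D]
9: R B0 -> L0 hit  d=D]
10: W B6 -> L0 miss wb->B0  d=D]
11: R B0 -> L0 miss wb->B6  d=-]
12: R B8 -> L2 miss  d=-]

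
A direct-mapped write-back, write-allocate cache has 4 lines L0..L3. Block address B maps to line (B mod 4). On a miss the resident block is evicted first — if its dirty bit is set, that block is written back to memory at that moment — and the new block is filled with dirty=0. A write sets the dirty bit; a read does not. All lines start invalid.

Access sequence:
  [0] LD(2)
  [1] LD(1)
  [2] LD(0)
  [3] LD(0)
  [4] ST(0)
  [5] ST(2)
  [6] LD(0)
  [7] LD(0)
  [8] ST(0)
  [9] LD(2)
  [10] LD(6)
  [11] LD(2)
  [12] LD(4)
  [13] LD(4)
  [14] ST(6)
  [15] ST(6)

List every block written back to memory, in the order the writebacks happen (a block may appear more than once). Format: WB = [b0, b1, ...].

0: R B2 → L2 miss [-]
1: R B1 → L1 miss [-]
2: R B0 → L0 miss [-]
3: R B0 → L0 hit [-]
4: W B0 → L0 hit [D]
5: W B2 → L2 hit [D]
6: R B0 → L0 hit [D]
7: R B0 → L0 hit [D]
8: W B0 → L0 hit [D]
9: R B2 → L2 hit [D]
10: R B6 → L2 miss wb→B2 [-]
11: R B2 → L2 miss [-]
12: R B4 → L0 miss wb→B0 [-]
13: R B4 → L0 hit [-]
14: W B6 → L2 miss [D]
15: W B6 → L2 hit [D]

WB = [2, 0]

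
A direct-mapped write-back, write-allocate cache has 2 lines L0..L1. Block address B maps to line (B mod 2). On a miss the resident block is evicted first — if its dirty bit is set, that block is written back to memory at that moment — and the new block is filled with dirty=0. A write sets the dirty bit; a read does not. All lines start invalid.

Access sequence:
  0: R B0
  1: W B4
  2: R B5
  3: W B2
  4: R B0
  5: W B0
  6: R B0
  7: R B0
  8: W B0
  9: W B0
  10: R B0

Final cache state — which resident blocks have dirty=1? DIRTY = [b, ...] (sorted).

0: R B0 → L0 miss [-]
1: W B4 → L0 miss [D]
2: R B5 → L1 miss [-]
3: W B2 → L0 miss wb→B4 [D]
4: R B0 → L0 miss wb→B2 [-]
5: W B0 → L0 hit [D]
6: R B0 → L0 hit [D]
7: R B0 → L0 hit [D]
8: W B0 → L0 hit [D]
9: W B0 → L0 hit [D]
10: R B0 → L0 hit [D]

DIRTY = [0]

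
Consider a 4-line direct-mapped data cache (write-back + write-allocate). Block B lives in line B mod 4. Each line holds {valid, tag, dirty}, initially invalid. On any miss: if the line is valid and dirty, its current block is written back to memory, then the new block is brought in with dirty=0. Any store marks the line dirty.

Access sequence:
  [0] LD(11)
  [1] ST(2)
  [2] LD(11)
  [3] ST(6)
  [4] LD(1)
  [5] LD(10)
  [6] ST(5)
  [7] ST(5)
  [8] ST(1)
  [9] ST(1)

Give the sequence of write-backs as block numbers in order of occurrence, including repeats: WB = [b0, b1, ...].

WB = [2, 6, 5]

0: R B11 -> L3 miss  d=-]
1: W B2 -> L2 miss  d=D]
2: R B11 -> L3 hit  d=-]
3: W B6 -> L2 miss wb->B2  d=D]
4: R B1 -> L1 miss  d=-]
5: R B10 -> L2 miss wb->B6  d=-]
6: W B5 -> L1 miss  d=D]
7: W B5 -> L1 hit  d=D]
8: W B1 -> L1 miss wb->B5  d=D]
9: W B1 -> L1 hit  d=D]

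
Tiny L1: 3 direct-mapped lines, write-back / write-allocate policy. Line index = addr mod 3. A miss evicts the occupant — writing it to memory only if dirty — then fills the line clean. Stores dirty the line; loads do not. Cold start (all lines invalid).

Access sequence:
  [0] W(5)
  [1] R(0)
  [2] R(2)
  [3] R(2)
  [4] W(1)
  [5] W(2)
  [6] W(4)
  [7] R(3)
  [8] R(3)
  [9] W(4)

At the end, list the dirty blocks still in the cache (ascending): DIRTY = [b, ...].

DIRTY = [2, 4]

  0 | W B5 → L2 miss [D]
  1 | R B0 → L0 miss [-]
  2 | R B2 → L2 miss wb→B5 [-]
  3 | R B2 → L2 hit [-]
  4 | W B1 → L1 miss [D]
  5 | W B2 → L2 hit [D]
  6 | W B4 → L1 miss wb→B1 [D]
  7 | R B3 → L0 miss [-]
  8 | R B3 → L0 hit [-]
  9 | W B4 → L1 hit [D]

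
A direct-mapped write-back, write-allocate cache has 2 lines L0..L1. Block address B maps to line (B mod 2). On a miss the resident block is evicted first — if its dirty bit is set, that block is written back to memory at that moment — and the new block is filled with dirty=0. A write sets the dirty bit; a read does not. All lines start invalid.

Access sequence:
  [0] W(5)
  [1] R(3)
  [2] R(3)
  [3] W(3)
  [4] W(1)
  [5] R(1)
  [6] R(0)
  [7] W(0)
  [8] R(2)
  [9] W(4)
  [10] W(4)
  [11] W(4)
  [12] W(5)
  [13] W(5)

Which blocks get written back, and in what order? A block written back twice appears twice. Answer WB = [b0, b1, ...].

WB = [5, 3, 0, 1]

0: W B5 → L1 miss [D]
1: R B3 → L1 miss wb→B5 [-]
2: R B3 → L1 hit [-]
3: W B3 → L1 hit [D]
4: W B1 → L1 miss wb→B3 [D]
5: R B1 → L1 hit [D]
6: R B0 → L0 miss [-]
7: W B0 → L0 hit [D]
8: R B2 → L0 miss wb→B0 [-]
9: W B4 → L0 miss [D]
10: W B4 → L0 hit [D]
11: W B4 → L0 hit [D]
12: W B5 → L1 miss wb→B1 [D]
13: W B5 → L1 hit [D]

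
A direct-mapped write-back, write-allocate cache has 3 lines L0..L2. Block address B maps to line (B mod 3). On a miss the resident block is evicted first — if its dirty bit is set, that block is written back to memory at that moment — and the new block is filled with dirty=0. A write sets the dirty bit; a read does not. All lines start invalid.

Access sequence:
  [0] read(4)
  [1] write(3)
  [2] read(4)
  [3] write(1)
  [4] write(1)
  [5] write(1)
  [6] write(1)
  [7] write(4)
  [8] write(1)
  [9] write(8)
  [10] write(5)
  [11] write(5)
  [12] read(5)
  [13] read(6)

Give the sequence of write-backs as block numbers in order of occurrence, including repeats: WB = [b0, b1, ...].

WB = [1, 4, 8, 3]

  0 | R B4 → L1 miss [-]
  1 | W B3 → L0 miss [D]
  2 | R B4 → L1 hit [-]
  3 | W B1 → L1 miss [D]
  4 | W B1 → L1 hit [D]
  5 | W B1 → L1 hit [D]
  6 | W B1 → L1 hit [D]
  7 | W B4 → L1 miss wb→B1 [D]
  8 | W B1 → L1 miss wb→B4 [D]
  9 | W B8 → L2 miss [D]
  10 | W B5 → L2 miss wb→B8 [D]
  11 | W B5 → L2 hit [D]
  12 | R B5 → L2 hit [D]
  13 | R B6 → L0 miss wb→B3 [-]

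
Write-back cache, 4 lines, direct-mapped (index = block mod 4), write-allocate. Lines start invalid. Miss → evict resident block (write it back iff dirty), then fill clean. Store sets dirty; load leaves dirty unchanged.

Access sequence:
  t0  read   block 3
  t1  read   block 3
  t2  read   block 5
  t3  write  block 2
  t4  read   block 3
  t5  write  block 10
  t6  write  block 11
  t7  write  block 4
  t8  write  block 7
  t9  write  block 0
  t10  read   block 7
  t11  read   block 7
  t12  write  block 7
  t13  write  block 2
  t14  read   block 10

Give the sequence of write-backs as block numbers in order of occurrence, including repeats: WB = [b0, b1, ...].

WB = [2, 11, 4, 10, 2]

0: R B3 → L3 miss [-]
1: R B3 → L3 hit [-]
2: R B5 → L1 miss [-]
3: W B2 → L2 miss [D]
4: R B3 → L3 hit [-]
5: W B10 → L2 miss wb→B2 [D]
6: W B11 → L3 miss [D]
7: W B4 → L0 miss [D]
8: W B7 → L3 miss wb→B11 [D]
9: W B0 → L0 miss wb→B4 [D]
10: R B7 → L3 hit [D]
11: R B7 → L3 hit [D]
12: W B7 → L3 hit [D]
13: W B2 → L2 miss wb→B10 [D]
14: R B10 → L2 miss wb→B2 [-]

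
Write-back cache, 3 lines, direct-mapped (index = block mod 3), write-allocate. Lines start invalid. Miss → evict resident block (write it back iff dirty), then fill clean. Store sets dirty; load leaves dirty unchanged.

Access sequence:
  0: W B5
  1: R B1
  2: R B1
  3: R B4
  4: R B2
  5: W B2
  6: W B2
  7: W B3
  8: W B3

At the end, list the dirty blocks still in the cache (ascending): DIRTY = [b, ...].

DIRTY = [2, 3]

0: W B5 → L2 miss [D]
1: R B1 → L1 miss [-]
2: R B1 → L1 hit [-]
3: R B4 → L1 miss [-]
4: R B2 → L2 miss wb→B5 [-]
5: W B2 → L2 hit [D]
6: W B2 → L2 hit [D]
7: W B3 → L0 miss [D]
8: W B3 → L0 hit [D]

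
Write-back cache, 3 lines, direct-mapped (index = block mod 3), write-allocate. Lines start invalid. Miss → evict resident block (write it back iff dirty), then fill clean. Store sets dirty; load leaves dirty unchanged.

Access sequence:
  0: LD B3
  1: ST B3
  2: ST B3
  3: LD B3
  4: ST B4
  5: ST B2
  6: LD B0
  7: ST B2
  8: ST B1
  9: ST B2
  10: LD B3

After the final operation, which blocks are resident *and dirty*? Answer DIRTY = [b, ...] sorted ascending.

0: R B3 → L0 miss [-]
1: W B3 → L0 hit [D]
2: W B3 → L0 hit [D]
3: R B3 → L0 hit [D]
4: W B4 → L1 miss [D]
5: W B2 → L2 miss [D]
6: R B0 → L0 miss wb→B3 [-]
7: W B2 → L2 hit [D]
8: W B1 → L1 miss wb→B4 [D]
9: W B2 → L2 hit [D]
10: R B3 → L0 miss [-]

DIRTY = [1, 2]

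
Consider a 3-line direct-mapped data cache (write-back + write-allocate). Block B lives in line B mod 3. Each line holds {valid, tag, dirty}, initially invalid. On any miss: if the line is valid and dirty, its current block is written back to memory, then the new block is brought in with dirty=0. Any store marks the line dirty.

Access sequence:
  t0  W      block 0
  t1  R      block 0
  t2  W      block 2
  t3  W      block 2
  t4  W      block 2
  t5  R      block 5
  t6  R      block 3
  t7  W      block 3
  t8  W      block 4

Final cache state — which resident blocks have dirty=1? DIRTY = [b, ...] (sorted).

  0 | W B0 → L0 miss [D]
  1 | R B0 → L0 hit [D]
  2 | W B2 → L2 miss [D]
  3 | W B2 → L2 hit [D]
  4 | W B2 → L2 hit [D]
  5 | R B5 → L2 miss wb→B2 [-]
  6 | R B3 → L0 miss wb→B0 [-]
  7 | W B3 → L0 hit [D]
  8 | W B4 → L1 miss [D]

DIRTY = [3, 4]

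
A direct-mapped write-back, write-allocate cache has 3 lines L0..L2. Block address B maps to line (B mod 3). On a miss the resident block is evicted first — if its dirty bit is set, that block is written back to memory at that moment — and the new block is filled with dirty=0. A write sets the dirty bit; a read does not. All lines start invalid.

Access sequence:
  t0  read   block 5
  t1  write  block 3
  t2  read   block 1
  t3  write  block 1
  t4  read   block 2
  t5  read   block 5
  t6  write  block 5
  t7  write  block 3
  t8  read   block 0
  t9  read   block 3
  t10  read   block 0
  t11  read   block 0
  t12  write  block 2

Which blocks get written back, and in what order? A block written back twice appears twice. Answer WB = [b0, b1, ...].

0: R B5 → L2 miss [-]
1: W B3 → L0 miss [D]
2: R B1 → L1 miss [-]
3: W B1 → L1 hit [D]
4: R B2 → L2 miss [-]
5: R B5 → L2 miss [-]
6: W B5 → L2 hit [D]
7: W B3 → L0 hit [D]
8: R B0 → L0 miss wb→B3 [-]
9: R B3 → L0 miss [-]
10: R B0 → L0 miss [-]
11: R B0 → L0 hit [-]
12: W B2 → L2 miss wb→B5 [D]

WB = [3, 5]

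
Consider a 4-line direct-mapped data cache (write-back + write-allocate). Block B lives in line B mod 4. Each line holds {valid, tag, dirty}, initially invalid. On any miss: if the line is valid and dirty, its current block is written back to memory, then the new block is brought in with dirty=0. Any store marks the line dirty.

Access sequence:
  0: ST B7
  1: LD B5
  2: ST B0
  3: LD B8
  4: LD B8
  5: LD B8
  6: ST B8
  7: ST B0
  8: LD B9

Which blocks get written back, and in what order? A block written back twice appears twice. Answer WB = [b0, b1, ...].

  0 | W B7 → L3 miss [D]
  1 | R B5 → L1 miss [-]
  2 | W B0 → L0 miss [D]
  3 | R B8 → L0 miss wb→B0 [-]
  4 | R B8 → L0 hit [-]
  5 | R B8 → L0 hit [-]
  6 | W B8 → L0 hit [D]
  7 | W B0 → L0 miss wb→B8 [D]
  8 | R B9 → L1 miss [-]

WB = [0, 8]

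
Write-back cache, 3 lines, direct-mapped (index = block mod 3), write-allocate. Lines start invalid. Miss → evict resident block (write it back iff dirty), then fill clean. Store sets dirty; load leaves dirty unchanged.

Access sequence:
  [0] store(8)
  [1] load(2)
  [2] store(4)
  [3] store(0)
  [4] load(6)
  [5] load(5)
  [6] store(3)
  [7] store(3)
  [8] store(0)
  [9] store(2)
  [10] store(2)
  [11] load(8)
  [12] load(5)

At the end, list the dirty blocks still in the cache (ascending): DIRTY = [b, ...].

DIRTY = [0, 4]

0: W B8 → L2 miss [D]
1: R B2 → L2 miss wb→B8 [-]
2: W B4 → L1 miss [D]
3: W B0 → L0 miss [D]
4: R B6 → L0 miss wb→B0 [-]
5: R B5 → L2 miss [-]
6: W B3 → L0 miss [D]
7: W B3 → L0 hit [D]
8: W B0 → L0 miss wb→B3 [D]
9: W B2 → L2 miss [D]
10: W B2 → L2 hit [D]
11: R B8 → L2 miss wb→B2 [-]
12: R B5 → L2 miss [-]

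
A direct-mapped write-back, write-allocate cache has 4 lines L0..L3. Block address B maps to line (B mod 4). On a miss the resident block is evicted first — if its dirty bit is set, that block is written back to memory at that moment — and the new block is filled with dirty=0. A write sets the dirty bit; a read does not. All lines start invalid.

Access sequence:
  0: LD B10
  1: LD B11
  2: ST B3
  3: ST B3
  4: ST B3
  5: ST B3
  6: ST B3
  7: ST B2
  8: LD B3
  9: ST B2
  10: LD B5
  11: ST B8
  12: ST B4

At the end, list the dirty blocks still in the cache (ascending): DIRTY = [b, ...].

0: R B10 → L2 miss [-]
1: R B11 → L3 miss [-]
2: W B3 → L3 miss [D]
3: W B3 → L3 hit [D]
4: W B3 → L3 hit [D]
5: W B3 → L3 hit [D]
6: W B3 → L3 hit [D]
7: W B2 → L2 miss [D]
8: R B3 → L3 hit [D]
9: W B2 → L2 hit [D]
10: R B5 → L1 miss [-]
11: W B8 → L0 miss [D]
12: W B4 → L0 miss wb→B8 [D]

DIRTY = [2, 3, 4]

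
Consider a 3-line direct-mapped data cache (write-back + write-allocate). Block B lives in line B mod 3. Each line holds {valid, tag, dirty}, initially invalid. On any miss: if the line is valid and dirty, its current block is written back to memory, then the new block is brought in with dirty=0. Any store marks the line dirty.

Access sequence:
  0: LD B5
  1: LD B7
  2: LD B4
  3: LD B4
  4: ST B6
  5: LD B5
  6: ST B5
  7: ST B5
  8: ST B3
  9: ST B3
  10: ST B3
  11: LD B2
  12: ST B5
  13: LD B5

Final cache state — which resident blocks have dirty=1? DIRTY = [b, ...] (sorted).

0: R B5 -> L2 miss  d=-]
1: R B7 -> L1 miss  d=-]
2: R B4 -> L1 miss  d=-]
3: R B4 -> L1 hit  d=-]
4: W B6 -> L0 miss  d=D]
5: R B5 -> L2 hit  d=-]
6: W B5 -> L2 hit  d=D]
7: W B5 -> L2 hit  d=D]
8: W B3 -> L0 miss wb->B6  d=D]
9: W B3 -> L0 hit  d=D]
10: W B3 -> L0 hit  d=D]
11: R B2 -> L2 miss wb->B5  d=-]
12: W B5 -> L2 miss  d=D]
13: R B5 -> L2 hit  d=D]

DIRTY = [3, 5]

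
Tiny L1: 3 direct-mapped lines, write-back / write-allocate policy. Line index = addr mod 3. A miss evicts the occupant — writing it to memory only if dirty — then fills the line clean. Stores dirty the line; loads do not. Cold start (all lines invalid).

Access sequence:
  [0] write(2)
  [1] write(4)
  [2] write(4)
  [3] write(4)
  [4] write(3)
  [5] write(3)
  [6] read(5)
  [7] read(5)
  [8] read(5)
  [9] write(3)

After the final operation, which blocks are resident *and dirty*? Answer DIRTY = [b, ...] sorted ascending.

DIRTY = [3, 4]

0: W B2 → L2 miss [D]
1: W B4 → L1 miss [D]
2: W B4 → L1 hit [D]
3: W B4 → L1 hit [D]
4: W B3 → L0 miss [D]
5: W B3 → L0 hit [D]
6: R B5 → L2 miss wb→B2 [-]
7: R B5 → L2 hit [-]
8: R B5 → L2 hit [-]
9: W B3 → L0 hit [D]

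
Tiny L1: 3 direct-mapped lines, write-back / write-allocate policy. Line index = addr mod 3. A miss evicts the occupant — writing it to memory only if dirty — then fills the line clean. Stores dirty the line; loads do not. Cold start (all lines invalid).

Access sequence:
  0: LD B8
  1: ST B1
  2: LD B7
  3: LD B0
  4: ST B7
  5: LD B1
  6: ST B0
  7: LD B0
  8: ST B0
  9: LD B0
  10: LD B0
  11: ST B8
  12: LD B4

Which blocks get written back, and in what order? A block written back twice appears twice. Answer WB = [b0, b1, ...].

  0 | R B8 → L2 miss [-]
  1 | W B1 → L1 miss [D]
  2 | R B7 → L1 miss wb→B1 [-]
  3 | R B0 → L0 miss [-]
  4 | W B7 → L1 hit [D]
  5 | R B1 → L1 miss wb→B7 [-]
  6 | W B0 → L0 hit [D]
  7 | R B0 → L0 hit [D]
  8 | W B0 → L0 hit [D]
  9 | R B0 → L0 hit [D]
  10 | R B0 → L0 hit [D]
  11 | W B8 → L2 hit [D]
  12 | R B4 → L1 miss [-]

WB = [1, 7]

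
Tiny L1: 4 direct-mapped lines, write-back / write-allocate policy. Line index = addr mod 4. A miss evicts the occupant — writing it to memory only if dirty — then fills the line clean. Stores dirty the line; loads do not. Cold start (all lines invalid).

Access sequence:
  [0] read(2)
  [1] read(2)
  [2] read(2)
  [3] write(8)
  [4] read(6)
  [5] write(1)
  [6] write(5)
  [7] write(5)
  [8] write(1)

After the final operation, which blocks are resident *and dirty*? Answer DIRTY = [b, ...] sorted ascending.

DIRTY = [1, 8]

0: R B2 -> L2 miss  d=-]
1: R B2 -> L2 hit  d=-]
2: R B2 -> L2 hit  d=-]
3: W B8 -> L0 miss  d=D]
4: R B6 -> L2 miss  d=-]
5: W B1 -> L1 miss  d=D]
6: W B5 -> L1 miss wb->B1  d=D]
7: W B5 -> L1 hit  d=D]
8: W B1 -> L1 miss wb->B5  d=D]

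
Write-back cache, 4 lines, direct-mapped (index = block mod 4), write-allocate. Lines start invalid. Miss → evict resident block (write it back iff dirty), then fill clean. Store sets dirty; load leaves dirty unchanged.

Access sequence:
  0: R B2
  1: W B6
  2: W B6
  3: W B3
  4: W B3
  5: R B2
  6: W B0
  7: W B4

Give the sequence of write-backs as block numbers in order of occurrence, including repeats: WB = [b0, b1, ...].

WB = [6, 0]

0: R B2 → L2 miss [-]
1: W B6 → L2 miss [D]
2: W B6 → L2 hit [D]
3: W B3 → L3 miss [D]
4: W B3 → L3 hit [D]
5: R B2 → L2 miss wb→B6 [-]
6: W B0 → L0 miss [D]
7: W B4 → L0 miss wb→B0 [D]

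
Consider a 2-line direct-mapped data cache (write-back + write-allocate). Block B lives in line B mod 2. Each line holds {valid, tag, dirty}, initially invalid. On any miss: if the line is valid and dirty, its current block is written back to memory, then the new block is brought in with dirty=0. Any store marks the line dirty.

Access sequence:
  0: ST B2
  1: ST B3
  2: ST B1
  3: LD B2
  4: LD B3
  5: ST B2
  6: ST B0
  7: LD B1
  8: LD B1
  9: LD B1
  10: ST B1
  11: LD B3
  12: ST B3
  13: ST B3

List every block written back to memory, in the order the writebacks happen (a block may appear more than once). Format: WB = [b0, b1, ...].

WB = [3, 1, 2, 1]

0: W B2 -> L0 miss  d=D]
1: W B3 -> L1 miss  d=D]
2: W B1 -> L1 miss wb->B3  d=D]
3: R B2 -> L0 hit  d=D]
4: R B3 -> L1 miss wb->B1  d=-]
5: W B2 -> L0 hit  d=D]
6: W B0 -> L0 miss wb->B2  d=D]
7: R B1 -> L1 miss  d=-]
8: R B1 -> L1 hit  d=-]
9: R B1 -> L1 hit  d=-]
10: W B1 -> L1 hit  d=D]
11: R B3 -> L1 miss wb->B1  d=-]
12: W B3 -> L1 hit  d=D]
13: W B3 -> L1 hit  d=D]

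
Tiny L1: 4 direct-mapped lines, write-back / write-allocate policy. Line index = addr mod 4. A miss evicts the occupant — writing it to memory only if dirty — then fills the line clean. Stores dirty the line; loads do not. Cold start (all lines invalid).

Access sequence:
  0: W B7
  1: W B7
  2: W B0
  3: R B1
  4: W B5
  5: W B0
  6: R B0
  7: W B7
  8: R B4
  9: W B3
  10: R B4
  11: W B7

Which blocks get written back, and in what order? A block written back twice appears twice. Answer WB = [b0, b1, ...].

WB = [0, 7, 3]

0: W B7 -> L3 miss  d=D]
1: W B7 -> L3 hit  d=D]
2: W B0 -> L0 miss  d=D]
3: R B1 -> L1 miss  d=-]
4: W B5 -> L1 miss  d=D]
5: W B0 -> L0 hit  d=D]
6: R B0 -> L0 hit  d=D]
7: W B7 -> L3 hit  d=D]
8: R B4 -> L0 miss wb->B0  d=-]
9: W B3 -> L3 miss wb->B7  d=D]
10: R B4 -> L0 hit  d=-]
11: W B7 -> L3 miss wb->B3  d=D]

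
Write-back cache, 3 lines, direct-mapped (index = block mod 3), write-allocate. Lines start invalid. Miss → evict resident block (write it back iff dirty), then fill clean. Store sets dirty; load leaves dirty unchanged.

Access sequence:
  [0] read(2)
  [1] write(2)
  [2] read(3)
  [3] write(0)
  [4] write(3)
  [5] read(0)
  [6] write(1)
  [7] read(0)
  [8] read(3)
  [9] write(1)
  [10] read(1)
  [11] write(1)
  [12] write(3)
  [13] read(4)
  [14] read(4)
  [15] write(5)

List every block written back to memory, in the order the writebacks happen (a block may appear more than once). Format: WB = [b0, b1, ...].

  0 | R B2 → L2 miss [-]
  1 | W B2 → L2 hit [D]
  2 | R B3 → L0 miss [-]
  3 | W B0 → L0 miss [D]
  4 | W B3 → L0 miss wb→B0 [D]
  5 | R B0 → L0 miss wb→B3 [-]
  6 | W B1 → L1 miss [D]
  7 | R B0 → L0 hit [-]
  8 | R B3 → L0 miss [-]
  9 | W B1 → L1 hit [D]
  10 | R B1 → L1 hit [D]
  11 | W B1 → L1 hit [D]
  12 | W B3 → L0 hit [D]
  13 | R B4 → L1 miss wb→B1 [-]
  14 | R B4 → L1 hit [-]
  15 | W B5 → L2 miss wb→B2 [D]

WB = [0, 3, 1, 2]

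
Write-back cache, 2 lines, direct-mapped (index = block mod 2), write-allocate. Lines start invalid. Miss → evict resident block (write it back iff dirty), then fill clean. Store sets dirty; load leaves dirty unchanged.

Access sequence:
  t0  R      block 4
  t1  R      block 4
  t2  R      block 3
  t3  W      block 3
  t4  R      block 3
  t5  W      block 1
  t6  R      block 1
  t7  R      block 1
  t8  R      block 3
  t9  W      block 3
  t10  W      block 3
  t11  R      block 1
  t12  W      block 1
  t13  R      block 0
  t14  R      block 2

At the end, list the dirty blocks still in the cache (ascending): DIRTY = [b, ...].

DIRTY = [1]

0: R B4 → L0 miss [-]
1: R B4 → L0 hit [-]
2: R B3 → L1 miss [-]
3: W B3 → L1 hit [D]
4: R B3 → L1 hit [D]
5: W B1 → L1 miss wb→B3 [D]
6: R B1 → L1 hit [D]
7: R B1 → L1 hit [D]
8: R B3 → L1 miss wb→B1 [-]
9: W B3 → L1 hit [D]
10: W B3 → L1 hit [D]
11: R B1 → L1 miss wb→B3 [-]
12: W B1 → L1 hit [D]
13: R B0 → L0 miss [-]
14: R B2 → L0 miss [-]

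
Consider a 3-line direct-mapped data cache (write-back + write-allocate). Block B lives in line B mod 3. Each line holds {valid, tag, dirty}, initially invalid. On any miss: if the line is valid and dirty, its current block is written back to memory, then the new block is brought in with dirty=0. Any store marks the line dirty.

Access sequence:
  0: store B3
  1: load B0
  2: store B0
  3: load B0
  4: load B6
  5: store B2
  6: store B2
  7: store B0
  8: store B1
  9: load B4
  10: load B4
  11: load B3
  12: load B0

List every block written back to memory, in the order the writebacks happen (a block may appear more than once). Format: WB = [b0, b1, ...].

WB = [3, 0, 1, 0]

  0 | W B3 → L0 miss [D]
  1 | R B0 → L0 miss wb→B3 [-]
  2 | W B0 → L0 hit [D]
  3 | R B0 → L0 hit [D]
  4 | R B6 → L0 miss wb→B0 [-]
  5 | W B2 → L2 miss [D]
  6 | W B2 → L2 hit [D]
  7 | W B0 → L0 miss [D]
  8 | W B1 → L1 miss [D]
  9 | R B4 → L1 miss wb→B1 [-]
  10 | R B4 → L1 hit [-]
  11 | R B3 → L0 miss wb→B0 [-]
  12 | R B0 → L0 miss [-]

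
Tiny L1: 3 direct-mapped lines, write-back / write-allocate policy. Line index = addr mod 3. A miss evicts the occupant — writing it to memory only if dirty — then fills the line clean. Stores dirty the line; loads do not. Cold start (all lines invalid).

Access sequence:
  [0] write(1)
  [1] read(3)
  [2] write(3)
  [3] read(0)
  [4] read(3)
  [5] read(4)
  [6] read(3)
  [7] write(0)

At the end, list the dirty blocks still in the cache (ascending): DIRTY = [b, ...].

0: W B1 → L1 miss [D]
1: R B3 → L0 miss [-]
2: W B3 → L0 hit [D]
3: R B0 → L0 miss wb→B3 [-]
4: R B3 → L0 miss [-]
5: R B4 → L1 miss wb→B1 [-]
6: R B3 → L0 hit [-]
7: W B0 → L0 miss [D]

DIRTY = [0]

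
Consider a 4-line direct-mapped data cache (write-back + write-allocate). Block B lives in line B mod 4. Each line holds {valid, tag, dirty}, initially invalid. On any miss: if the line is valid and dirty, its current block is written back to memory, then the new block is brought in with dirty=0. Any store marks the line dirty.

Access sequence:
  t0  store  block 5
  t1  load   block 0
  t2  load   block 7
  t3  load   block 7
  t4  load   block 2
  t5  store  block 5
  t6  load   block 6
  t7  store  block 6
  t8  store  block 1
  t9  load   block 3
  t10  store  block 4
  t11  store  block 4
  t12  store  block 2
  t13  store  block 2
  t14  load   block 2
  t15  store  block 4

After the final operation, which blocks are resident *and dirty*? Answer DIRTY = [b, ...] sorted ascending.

DIRTY = [1, 2, 4]

0: W B5 -> L1 miss  d=D]
1: R B0 -> L0 miss  d=-]
2: R B7 -> L3 miss  d=-]
3: R B7 -> L3 hit  d=-]
4: R B2 -> L2 miss  d=-]
5: W B5 -> L1 hit  d=D]
6: R B6 -> L2 miss  d=-]
7: W B6 -> L2 hit  d=D]
8: W B1 -> L1 miss wb->B5  d=D]
9: R B3 -> L3 miss  d=-]
10: W B4 -> L0 miss  d=D]
11: W B4 -> L0 hit  d=D]
12: W B2 -> L2 miss wb->B6  d=D]
13: W B2 -> L2 hit  d=D]
14: R B2 -> L2 hit  d=D]
15: W B4 -> L0 hit  d=D]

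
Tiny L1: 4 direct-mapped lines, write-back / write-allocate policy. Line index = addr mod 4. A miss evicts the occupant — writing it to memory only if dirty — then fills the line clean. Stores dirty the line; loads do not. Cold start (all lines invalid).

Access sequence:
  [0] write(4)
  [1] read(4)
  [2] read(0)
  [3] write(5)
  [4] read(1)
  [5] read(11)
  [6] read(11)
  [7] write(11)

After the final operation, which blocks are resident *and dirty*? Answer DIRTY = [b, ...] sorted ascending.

0: W B4 → L0 miss [D]
1: R B4 → L0 hit [D]
2: R B0 → L0 miss wb→B4 [-]
3: W B5 → L1 miss [D]
4: R B1 → L1 miss wb→B5 [-]
5: R B11 → L3 miss [-]
6: R B11 → L3 hit [-]
7: W B11 → L3 hit [D]

DIRTY = [11]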